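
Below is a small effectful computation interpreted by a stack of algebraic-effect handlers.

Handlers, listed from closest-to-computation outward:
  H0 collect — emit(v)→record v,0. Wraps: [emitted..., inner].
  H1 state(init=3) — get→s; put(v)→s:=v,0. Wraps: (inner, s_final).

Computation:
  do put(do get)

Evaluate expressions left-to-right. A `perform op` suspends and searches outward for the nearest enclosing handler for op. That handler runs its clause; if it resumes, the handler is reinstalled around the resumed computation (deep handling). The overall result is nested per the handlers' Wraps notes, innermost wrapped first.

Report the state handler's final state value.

Answer: 3

Step-by-step:
get @ H1 ⇒ 3
put(3) @ H1 ⇒ s:=3
H0 returns [0]
H1 returns ([0], 3)
= ([0], 3)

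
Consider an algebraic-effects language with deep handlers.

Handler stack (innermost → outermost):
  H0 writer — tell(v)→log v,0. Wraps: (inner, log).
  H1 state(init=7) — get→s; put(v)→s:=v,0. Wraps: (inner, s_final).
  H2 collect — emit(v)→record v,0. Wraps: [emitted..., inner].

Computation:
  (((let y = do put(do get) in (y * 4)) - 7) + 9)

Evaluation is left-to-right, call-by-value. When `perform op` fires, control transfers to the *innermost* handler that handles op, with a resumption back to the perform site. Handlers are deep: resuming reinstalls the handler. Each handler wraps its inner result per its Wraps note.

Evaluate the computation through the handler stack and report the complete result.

Answer: [((2, ()), 7)]

Evaluation trace:
get @ H1 ⇒ 7
put(7) @ H1 ⇒ s:=7
H0 returns (2, ())
H1 returns ((2, ()), 7)
H2 returns [((2, ()), 7)]
= [((2, ()), 7)]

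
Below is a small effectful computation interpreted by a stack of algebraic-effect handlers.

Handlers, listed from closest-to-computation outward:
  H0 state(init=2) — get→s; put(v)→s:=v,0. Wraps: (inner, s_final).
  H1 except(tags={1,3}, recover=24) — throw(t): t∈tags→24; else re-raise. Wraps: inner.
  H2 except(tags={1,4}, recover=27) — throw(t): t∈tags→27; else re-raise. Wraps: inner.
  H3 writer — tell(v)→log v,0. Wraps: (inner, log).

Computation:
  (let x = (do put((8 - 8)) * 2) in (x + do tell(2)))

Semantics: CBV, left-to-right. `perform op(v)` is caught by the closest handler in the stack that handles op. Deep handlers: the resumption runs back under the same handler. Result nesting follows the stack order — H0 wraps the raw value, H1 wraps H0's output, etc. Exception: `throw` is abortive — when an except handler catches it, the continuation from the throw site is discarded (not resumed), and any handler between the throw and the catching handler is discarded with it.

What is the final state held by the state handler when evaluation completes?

Answer: 0

Evaluation trace:
put(0) @ H0 ⇒ s:=0
tell(2) @ H3 ⇒ log+=2
H0 returns (0, 0)
H1 returns (0, 0)
H2 returns (0, 0)
H3 returns ((0, 0), (2))
= ((0, 0), (2))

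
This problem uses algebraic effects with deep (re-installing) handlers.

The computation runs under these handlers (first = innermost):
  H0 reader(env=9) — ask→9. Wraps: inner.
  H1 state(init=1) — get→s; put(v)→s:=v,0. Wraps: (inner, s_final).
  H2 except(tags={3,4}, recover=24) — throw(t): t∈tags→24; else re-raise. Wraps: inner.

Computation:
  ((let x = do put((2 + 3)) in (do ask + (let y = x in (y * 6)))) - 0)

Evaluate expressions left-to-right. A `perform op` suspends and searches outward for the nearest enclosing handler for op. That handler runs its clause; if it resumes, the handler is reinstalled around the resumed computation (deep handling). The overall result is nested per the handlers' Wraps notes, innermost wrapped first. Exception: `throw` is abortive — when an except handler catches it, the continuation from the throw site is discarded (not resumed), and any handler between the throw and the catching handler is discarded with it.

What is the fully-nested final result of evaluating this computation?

Working:
put(5) @ H1 ⇒ s:=5
ask @ H0 ⇒ 9
H0 returns 9
H1 returns (9, 5)
H2 returns (9, 5)
= (9, 5)

Answer: (9, 5)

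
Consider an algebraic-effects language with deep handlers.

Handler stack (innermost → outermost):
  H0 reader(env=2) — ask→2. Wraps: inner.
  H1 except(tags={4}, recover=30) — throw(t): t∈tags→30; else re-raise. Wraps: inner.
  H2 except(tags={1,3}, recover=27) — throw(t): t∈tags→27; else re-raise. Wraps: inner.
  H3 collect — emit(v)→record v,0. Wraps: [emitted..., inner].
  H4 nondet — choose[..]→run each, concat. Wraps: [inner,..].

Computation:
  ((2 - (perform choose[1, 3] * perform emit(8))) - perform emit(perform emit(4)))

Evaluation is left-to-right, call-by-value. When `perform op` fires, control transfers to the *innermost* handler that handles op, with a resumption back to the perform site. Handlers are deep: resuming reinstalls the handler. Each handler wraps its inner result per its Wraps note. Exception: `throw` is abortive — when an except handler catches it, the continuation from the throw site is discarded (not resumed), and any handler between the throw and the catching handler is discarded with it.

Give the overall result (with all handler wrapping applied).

Answer: [[8, 4, 0, 2], [8, 4, 0, 2]]

Evaluation trace:
choose[1, 3] @ H4
  branch[0] choose=1:
    emit(8) @ H3 ⇒ out+=8
    emit(4) @ H3 ⇒ out+=4
    emit(0) @ H3 ⇒ out+=0
    H0 returns 2
    H1 returns 2
    H2 returns 2
    H3 returns [8, 4, 0, 2]
    H4 returns [[8, 4, 0, 2]]
  branch[1] choose=3:
    emit(8) @ H3 ⇒ out+=8
    emit(4) @ H3 ⇒ out+=4
    emit(0) @ H3 ⇒ out+=0
    H0 returns 2
    H1 returns 2
    H2 returns 2
    H3 returns [8, 4, 0, 2]
    H4 returns [[8, 4, 0, 2]]
= [[8, 4, 0, 2], [8, 4, 0, 2]]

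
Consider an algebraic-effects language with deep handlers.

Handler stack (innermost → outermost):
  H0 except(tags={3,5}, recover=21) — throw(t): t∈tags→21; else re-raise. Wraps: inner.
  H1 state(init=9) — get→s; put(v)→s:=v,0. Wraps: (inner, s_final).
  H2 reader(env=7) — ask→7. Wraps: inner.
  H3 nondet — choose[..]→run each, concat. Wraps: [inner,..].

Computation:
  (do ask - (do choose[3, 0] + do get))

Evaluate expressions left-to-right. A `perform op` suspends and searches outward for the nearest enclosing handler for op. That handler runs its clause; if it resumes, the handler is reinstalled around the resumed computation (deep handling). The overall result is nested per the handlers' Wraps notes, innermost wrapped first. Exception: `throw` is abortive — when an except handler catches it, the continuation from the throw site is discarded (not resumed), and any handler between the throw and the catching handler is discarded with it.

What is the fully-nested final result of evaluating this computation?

Step-by-step:
ask @ H2 ⇒ 7
choose[3, 0] @ H3
  branch[0] choose=3:
    get @ H1 ⇒ 9
    H0 returns -5
    H1 returns (-5, 9)
    H2 returns (-5, 9)
    H3 returns [(-5, 9)]
  branch[1] choose=0:
    get @ H1 ⇒ 9
    H0 returns -2
    H1 returns (-2, 9)
    H2 returns (-2, 9)
    H3 returns [(-2, 9)]
= [(-5, 9), (-2, 9)]

Answer: [(-5, 9), (-2, 9)]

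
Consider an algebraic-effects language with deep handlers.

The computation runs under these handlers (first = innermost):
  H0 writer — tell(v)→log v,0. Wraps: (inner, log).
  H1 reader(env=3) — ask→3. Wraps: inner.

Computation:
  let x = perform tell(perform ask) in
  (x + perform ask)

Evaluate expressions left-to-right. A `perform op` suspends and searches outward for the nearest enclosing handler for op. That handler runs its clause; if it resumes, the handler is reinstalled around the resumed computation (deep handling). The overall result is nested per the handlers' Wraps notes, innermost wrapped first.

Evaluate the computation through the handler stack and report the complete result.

Answer: (3, (3))

Evaluation trace:
ask @ H1 ⇒ 3
tell(3) @ H0 ⇒ log+=3
ask @ H1 ⇒ 3
H0 returns (3, (3))
H1 returns (3, (3))
= (3, (3))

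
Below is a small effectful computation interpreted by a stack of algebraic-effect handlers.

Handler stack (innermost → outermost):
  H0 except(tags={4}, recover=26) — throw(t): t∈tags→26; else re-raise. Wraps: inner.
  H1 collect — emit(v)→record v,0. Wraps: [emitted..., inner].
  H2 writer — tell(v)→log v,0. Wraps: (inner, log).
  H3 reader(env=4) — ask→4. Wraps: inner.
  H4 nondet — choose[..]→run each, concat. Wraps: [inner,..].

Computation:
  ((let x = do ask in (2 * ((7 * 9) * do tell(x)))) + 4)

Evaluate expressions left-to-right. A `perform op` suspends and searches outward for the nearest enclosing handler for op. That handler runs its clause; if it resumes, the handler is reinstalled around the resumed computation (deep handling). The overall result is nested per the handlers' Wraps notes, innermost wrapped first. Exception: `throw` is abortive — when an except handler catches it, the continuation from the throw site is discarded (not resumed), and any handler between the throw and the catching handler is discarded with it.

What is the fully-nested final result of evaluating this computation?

Answer: [([4], (4))]

Step-by-step:
ask @ H3 ⇒ 4
tell(4) @ H2 ⇒ log+=4
H0 returns 4
H1 returns [4]
H2 returns ([4], (4))
H3 returns ([4], (4))
H4 returns [([4], (4))]
= [([4], (4))]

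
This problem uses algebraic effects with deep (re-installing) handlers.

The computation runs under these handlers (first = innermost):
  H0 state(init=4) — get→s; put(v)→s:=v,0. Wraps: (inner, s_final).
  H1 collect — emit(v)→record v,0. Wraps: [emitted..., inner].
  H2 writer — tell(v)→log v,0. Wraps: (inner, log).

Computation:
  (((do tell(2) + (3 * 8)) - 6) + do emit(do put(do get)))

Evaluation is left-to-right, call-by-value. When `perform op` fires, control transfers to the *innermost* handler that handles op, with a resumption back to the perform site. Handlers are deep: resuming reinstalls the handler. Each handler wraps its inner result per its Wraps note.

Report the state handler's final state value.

Evaluation trace:
tell(2) @ H2 ⇒ log+=2
get @ H0 ⇒ 4
put(4) @ H0 ⇒ s:=4
emit(0) @ H1 ⇒ out+=0
H0 returns (18, 4)
H1 returns [0, (18, 4)]
H2 returns ([0, (18, 4)], (2))
= ([0, (18, 4)], (2))

Answer: 4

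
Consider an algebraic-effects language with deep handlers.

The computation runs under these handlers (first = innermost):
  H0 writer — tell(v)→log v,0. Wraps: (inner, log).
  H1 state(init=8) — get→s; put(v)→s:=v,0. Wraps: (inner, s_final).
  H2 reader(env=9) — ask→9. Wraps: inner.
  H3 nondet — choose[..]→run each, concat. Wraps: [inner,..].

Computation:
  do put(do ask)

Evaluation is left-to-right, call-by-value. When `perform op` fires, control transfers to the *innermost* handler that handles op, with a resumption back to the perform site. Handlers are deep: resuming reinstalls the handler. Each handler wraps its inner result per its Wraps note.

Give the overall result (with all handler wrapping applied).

Evaluation trace:
ask @ H2 ⇒ 9
put(9) @ H1 ⇒ s:=9
H0 returns (0, ())
H1 returns ((0, ()), 9)
H2 returns ((0, ()), 9)
H3 returns [((0, ()), 9)]
= [((0, ()), 9)]

Answer: [((0, ()), 9)]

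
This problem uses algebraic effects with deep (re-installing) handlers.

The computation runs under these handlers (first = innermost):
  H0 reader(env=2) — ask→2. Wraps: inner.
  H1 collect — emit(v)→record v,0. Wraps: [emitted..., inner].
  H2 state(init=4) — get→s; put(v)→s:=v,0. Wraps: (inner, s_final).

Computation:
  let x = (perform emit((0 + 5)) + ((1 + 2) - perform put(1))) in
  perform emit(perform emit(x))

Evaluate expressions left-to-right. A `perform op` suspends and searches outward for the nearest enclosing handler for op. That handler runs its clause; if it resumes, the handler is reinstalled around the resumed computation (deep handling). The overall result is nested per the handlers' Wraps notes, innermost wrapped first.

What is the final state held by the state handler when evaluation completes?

Working:
emit(5) @ H1 ⇒ out+=5
put(1) @ H2 ⇒ s:=1
emit(3) @ H1 ⇒ out+=3
emit(0) @ H1 ⇒ out+=0
H0 returns 0
H1 returns [5, 3, 0, 0]
H2 returns ([5, 3, 0, 0], 1)
= ([5, 3, 0, 0], 1)

Answer: 1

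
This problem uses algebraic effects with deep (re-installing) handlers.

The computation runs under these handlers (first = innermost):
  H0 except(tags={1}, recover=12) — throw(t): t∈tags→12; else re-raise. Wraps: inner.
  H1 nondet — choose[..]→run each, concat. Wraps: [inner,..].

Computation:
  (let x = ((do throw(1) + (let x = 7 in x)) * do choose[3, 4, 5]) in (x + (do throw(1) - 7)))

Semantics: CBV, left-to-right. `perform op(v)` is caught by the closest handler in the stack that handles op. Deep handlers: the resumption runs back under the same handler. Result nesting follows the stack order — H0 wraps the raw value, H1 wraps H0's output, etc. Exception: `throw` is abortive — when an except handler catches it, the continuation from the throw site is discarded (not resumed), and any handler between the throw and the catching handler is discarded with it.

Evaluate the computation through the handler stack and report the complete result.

Evaluation trace:
throw(1) @ H0 caught ⇒ 12
H1 returns [12]
= [12]

Answer: [12]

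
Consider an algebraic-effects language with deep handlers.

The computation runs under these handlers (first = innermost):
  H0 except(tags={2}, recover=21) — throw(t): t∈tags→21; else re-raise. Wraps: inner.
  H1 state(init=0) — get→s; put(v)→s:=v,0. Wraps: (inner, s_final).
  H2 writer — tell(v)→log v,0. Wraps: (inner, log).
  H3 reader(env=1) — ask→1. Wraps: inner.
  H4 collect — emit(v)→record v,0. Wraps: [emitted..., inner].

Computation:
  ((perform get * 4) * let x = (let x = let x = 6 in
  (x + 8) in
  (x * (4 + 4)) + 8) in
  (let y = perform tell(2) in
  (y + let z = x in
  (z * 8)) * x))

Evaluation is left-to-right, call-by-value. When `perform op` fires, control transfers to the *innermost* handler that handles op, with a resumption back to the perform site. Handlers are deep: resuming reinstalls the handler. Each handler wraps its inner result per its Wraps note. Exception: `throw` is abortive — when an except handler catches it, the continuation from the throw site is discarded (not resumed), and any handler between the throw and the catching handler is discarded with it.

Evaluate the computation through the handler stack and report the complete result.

Step-by-step:
get @ H1 ⇒ 0
tell(2) @ H2 ⇒ log+=2
H0 returns 0
H1 returns (0, 0)
H2 returns ((0, 0), (2))
H3 returns ((0, 0), (2))
H4 returns [((0, 0), (2))]
= [((0, 0), (2))]

Answer: [((0, 0), (2))]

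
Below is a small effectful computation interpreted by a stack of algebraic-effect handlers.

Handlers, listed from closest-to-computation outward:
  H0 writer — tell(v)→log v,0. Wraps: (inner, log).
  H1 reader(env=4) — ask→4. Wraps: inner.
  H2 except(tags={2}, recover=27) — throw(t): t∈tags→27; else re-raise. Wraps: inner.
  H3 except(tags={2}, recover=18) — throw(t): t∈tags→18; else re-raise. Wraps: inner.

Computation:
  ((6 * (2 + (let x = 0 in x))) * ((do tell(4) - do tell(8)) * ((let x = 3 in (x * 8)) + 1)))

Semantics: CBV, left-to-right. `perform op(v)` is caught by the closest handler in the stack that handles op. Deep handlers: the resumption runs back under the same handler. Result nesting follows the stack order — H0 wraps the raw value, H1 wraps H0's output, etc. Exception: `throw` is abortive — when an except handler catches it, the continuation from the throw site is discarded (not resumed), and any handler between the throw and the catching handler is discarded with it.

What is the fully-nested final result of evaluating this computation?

Answer: (0, (4, 8))

Evaluation trace:
tell(4) @ H0 ⇒ log+=4
tell(8) @ H0 ⇒ log+=8
H0 returns (0, (4, 8))
H1 returns (0, (4, 8))
H2 returns (0, (4, 8))
H3 returns (0, (4, 8))
= (0, (4, 8))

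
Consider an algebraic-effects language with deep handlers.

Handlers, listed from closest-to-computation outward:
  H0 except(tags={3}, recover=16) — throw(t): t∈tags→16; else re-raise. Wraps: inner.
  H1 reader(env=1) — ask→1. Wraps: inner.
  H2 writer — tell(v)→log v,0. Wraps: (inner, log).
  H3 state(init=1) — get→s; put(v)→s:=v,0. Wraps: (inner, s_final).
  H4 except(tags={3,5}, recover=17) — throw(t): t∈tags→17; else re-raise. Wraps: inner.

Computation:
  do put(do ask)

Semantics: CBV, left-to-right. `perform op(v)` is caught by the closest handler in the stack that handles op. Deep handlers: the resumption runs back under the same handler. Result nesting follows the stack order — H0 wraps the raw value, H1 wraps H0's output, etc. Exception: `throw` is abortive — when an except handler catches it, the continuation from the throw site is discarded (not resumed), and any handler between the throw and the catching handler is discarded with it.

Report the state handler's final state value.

Working:
ask @ H1 ⇒ 1
put(1) @ H3 ⇒ s:=1
H0 returns 0
H1 returns 0
H2 returns (0, ())
H3 returns ((0, ()), 1)
H4 returns ((0, ()), 1)
= ((0, ()), 1)

Answer: 1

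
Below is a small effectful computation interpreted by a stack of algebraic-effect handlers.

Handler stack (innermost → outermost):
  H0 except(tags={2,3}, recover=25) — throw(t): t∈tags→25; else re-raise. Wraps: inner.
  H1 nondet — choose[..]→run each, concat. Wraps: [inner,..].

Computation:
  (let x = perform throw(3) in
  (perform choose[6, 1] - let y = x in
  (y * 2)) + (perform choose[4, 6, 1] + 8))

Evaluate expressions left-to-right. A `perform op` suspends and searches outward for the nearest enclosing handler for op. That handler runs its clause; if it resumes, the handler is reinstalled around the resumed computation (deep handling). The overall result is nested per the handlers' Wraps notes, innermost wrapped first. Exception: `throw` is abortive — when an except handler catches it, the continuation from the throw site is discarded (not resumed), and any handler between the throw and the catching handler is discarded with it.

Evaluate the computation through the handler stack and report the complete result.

Evaluation trace:
throw(3) @ H0 caught ⇒ 25
H1 returns [25]
= [25]

Answer: [25]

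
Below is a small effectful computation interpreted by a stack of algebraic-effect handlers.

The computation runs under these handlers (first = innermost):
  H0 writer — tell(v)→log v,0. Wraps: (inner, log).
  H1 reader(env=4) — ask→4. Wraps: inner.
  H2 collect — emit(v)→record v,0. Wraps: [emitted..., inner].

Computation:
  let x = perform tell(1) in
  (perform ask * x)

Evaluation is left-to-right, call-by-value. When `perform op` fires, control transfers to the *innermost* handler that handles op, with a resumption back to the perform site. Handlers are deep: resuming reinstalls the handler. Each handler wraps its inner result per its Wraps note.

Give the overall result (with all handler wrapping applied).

Step-by-step:
tell(1) @ H0 ⇒ log+=1
ask @ H1 ⇒ 4
H0 returns (0, (1))
H1 returns (0, (1))
H2 returns [(0, (1))]
= [(0, (1))]

Answer: [(0, (1))]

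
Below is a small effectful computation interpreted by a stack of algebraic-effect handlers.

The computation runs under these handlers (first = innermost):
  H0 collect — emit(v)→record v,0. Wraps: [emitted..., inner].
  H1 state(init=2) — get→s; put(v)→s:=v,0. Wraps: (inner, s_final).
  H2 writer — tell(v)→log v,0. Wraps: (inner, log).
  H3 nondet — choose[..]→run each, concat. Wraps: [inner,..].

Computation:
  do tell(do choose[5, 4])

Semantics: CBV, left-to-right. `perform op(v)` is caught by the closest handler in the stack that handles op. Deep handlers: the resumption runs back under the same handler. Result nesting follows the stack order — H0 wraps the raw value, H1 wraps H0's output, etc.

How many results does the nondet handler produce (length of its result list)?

Evaluation trace:
choose[5, 4] @ H3
  branch[0] choose=5:
    tell(5) @ H2 ⇒ log+=5
    H0 returns [0]
    H1 returns ([0], 2)
    H2 returns (([0], 2), (5))
    H3 returns [(([0], 2), (5))]
  branch[1] choose=4:
    tell(4) @ H2 ⇒ log+=4
    H0 returns [0]
    H1 returns ([0], 2)
    H2 returns (([0], 2), (4))
    H3 returns [(([0], 2), (4))]
= [(([0], 2), (5)), (([0], 2), (4))]

Answer: 2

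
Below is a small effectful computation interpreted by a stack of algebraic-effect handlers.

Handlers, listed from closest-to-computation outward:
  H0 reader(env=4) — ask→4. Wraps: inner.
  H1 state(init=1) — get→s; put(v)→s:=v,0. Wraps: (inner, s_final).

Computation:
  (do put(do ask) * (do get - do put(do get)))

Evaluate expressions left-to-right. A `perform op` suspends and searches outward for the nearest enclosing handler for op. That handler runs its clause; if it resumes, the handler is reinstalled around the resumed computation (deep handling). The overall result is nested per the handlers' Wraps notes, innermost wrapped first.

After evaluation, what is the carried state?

Step-by-step:
ask @ H0 ⇒ 4
put(4) @ H1 ⇒ s:=4
get @ H1 ⇒ 4
get @ H1 ⇒ 4
put(4) @ H1 ⇒ s:=4
H0 returns 0
H1 returns (0, 4)
= (0, 4)

Answer: 4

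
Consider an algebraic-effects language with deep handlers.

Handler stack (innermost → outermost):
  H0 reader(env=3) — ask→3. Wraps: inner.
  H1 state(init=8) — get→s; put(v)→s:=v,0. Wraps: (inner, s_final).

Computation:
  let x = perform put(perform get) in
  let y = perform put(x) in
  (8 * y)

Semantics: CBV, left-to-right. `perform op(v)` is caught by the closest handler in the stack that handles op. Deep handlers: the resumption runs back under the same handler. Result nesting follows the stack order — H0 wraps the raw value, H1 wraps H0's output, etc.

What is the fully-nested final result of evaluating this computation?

Answer: (0, 0)

Working:
get @ H1 ⇒ 8
put(8) @ H1 ⇒ s:=8
put(0) @ H1 ⇒ s:=0
H0 returns 0
H1 returns (0, 0)
= (0, 0)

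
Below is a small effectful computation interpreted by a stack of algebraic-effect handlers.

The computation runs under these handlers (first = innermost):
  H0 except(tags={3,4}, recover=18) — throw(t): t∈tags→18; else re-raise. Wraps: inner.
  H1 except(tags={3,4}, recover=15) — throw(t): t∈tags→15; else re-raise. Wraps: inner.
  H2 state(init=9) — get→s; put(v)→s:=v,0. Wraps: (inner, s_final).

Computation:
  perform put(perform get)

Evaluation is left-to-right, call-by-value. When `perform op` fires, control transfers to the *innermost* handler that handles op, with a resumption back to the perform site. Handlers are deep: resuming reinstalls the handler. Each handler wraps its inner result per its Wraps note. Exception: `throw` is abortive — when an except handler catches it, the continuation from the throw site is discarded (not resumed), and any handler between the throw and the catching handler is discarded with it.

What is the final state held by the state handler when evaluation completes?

Step-by-step:
get @ H2 ⇒ 9
put(9) @ H2 ⇒ s:=9
H0 returns 0
H1 returns 0
H2 returns (0, 9)
= (0, 9)

Answer: 9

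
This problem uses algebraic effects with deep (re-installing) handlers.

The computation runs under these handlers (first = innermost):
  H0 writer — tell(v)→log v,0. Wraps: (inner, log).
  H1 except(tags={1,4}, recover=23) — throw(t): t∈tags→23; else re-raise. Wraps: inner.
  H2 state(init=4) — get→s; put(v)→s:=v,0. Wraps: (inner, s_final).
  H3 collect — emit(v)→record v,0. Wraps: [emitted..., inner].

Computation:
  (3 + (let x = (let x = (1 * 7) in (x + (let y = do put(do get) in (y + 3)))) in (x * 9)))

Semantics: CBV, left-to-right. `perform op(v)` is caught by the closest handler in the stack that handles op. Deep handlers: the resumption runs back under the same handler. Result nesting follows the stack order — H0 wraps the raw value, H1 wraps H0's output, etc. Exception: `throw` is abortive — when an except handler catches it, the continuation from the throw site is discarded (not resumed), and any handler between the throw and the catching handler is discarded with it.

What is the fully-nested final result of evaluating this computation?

Answer: [((93, ()), 4)]

Step-by-step:
get @ H2 ⇒ 4
put(4) @ H2 ⇒ s:=4
H0 returns (93, ())
H1 returns (93, ())
H2 returns ((93, ()), 4)
H3 returns [((93, ()), 4)]
= [((93, ()), 4)]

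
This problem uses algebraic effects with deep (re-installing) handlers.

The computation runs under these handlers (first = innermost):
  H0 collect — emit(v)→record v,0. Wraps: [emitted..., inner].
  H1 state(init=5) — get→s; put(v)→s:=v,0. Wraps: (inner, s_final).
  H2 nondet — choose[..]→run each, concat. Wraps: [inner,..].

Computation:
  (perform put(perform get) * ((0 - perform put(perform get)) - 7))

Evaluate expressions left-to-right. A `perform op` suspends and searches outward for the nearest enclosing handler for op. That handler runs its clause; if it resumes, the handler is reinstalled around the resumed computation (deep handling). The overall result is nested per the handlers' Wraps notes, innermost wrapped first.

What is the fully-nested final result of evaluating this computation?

Answer: [([0], 5)]

Step-by-step:
get @ H1 ⇒ 5
put(5) @ H1 ⇒ s:=5
get @ H1 ⇒ 5
put(5) @ H1 ⇒ s:=5
H0 returns [0]
H1 returns ([0], 5)
H2 returns [([0], 5)]
= [([0], 5)]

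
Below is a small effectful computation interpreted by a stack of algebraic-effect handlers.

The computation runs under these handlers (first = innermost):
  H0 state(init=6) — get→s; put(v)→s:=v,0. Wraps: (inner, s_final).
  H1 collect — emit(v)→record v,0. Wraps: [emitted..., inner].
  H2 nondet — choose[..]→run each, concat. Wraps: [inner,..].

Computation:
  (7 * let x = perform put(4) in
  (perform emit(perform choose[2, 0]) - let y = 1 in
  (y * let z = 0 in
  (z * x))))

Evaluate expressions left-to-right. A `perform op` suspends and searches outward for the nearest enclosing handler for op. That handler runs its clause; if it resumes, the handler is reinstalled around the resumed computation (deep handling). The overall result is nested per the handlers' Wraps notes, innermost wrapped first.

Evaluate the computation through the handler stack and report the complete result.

Answer: [[2, (0, 4)], [0, (0, 4)]]

Evaluation trace:
put(4) @ H0 ⇒ s:=4
choose[2, 0] @ H2
  branch[0] choose=2:
    emit(2) @ H1 ⇒ out+=2
    H0 returns (0, 4)
    H1 returns [2, (0, 4)]
    H2 returns [[2, (0, 4)]]
  branch[1] choose=0:
    emit(0) @ H1 ⇒ out+=0
    H0 returns (0, 4)
    H1 returns [0, (0, 4)]
    H2 returns [[0, (0, 4)]]
= [[2, (0, 4)], [0, (0, 4)]]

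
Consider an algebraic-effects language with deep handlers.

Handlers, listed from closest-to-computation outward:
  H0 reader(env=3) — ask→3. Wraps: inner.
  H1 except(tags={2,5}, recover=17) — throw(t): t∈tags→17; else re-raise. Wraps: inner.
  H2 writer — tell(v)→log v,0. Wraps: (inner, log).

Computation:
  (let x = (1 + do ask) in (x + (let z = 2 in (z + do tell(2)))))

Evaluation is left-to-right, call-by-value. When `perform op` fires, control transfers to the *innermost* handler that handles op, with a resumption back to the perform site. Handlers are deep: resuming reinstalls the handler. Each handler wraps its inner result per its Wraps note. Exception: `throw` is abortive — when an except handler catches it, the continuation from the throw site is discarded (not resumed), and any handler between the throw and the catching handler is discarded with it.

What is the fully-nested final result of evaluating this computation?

Answer: (6, (2))

Working:
ask @ H0 ⇒ 3
tell(2) @ H2 ⇒ log+=2
H0 returns 6
H1 returns 6
H2 returns (6, (2))
= (6, (2))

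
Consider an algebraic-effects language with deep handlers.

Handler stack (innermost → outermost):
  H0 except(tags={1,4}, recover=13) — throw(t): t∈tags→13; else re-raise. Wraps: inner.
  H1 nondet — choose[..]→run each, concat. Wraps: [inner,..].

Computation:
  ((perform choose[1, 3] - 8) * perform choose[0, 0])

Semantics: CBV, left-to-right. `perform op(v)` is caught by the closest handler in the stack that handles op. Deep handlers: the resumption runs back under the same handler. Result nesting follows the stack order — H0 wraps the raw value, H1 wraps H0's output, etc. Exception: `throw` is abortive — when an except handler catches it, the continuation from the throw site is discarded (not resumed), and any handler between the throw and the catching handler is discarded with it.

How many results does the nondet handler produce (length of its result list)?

Answer: 4

Evaluation trace:
choose[1, 3] @ H1
  branch[0] choose=1:
    choose[0, 0] @ H1
      branch[0] choose=0:
        H0 returns 0
        H1 returns [0]
      branch[1] choose=0:
        H0 returns 0
        H1 returns [0]
  branch[1] choose=3:
    choose[0, 0] @ H1
      branch[0] choose=0:
        H0 returns 0
        H1 returns [0]
      branch[1] choose=0:
        H0 returns 0
        H1 returns [0]
= [0, 0, 0, 0]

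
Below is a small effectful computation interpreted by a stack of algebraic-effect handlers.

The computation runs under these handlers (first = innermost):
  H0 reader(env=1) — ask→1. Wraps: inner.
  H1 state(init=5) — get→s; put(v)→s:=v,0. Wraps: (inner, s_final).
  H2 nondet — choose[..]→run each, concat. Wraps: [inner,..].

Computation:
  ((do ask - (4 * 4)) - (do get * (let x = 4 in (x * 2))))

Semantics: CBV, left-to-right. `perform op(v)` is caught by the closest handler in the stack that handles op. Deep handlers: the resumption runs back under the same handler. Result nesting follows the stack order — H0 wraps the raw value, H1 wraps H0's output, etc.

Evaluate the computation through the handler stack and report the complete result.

Working:
ask @ H0 ⇒ 1
get @ H1 ⇒ 5
H0 returns -55
H1 returns (-55, 5)
H2 returns [(-55, 5)]
= [(-55, 5)]

Answer: [(-55, 5)]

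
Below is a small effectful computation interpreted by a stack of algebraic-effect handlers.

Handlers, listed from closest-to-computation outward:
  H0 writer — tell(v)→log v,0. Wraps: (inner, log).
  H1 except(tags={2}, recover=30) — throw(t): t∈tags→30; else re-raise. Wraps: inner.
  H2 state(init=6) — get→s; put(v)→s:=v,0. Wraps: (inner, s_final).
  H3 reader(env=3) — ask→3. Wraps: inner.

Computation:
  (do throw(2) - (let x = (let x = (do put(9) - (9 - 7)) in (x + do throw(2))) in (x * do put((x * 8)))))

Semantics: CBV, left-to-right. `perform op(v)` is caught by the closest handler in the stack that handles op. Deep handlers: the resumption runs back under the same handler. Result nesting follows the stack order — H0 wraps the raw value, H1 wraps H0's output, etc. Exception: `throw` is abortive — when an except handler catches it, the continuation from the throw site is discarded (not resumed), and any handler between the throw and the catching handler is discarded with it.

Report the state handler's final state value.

Step-by-step:
throw(2) @ H1 caught ⇒ 30
H2 returns (30, 6)
H3 returns (30, 6)
= (30, 6)

Answer: 6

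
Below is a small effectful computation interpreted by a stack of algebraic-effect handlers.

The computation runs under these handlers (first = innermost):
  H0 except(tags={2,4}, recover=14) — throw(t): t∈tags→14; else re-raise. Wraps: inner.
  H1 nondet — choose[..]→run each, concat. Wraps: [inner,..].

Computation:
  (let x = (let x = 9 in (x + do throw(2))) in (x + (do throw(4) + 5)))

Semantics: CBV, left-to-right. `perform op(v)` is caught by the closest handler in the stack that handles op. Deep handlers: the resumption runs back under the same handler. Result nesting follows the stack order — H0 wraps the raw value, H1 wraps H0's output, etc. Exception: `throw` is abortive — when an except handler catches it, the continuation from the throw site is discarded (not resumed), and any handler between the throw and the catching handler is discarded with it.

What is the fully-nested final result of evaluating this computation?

Evaluation trace:
throw(2) @ H0 caught ⇒ 14
H1 returns [14]
= [14]

Answer: [14]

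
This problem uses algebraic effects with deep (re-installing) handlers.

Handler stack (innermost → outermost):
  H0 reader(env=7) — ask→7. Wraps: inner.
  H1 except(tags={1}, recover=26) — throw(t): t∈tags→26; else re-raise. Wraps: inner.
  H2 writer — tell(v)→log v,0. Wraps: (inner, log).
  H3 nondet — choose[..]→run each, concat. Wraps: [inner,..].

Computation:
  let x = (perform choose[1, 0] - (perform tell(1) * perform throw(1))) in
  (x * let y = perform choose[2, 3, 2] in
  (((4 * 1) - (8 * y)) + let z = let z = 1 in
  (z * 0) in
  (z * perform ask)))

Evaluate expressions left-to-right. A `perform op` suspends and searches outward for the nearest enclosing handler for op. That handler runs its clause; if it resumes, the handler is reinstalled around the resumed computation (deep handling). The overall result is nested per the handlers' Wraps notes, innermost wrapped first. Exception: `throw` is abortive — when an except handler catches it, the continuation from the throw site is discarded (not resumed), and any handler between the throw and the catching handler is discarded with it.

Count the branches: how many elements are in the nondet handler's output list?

Answer: 2

Working:
choose[1, 0] @ H3
  branch[0] choose=1:
    tell(1) @ H2 ⇒ log+=1
    throw(1) @ H1 caught ⇒ 26
    H2 returns (26, (1))
    H3 returns [(26, (1))]
  branch[1] choose=0:
    tell(1) @ H2 ⇒ log+=1
    throw(1) @ H1 caught ⇒ 26
    H2 returns (26, (1))
    H3 returns [(26, (1))]
= [(26, (1)), (26, (1))]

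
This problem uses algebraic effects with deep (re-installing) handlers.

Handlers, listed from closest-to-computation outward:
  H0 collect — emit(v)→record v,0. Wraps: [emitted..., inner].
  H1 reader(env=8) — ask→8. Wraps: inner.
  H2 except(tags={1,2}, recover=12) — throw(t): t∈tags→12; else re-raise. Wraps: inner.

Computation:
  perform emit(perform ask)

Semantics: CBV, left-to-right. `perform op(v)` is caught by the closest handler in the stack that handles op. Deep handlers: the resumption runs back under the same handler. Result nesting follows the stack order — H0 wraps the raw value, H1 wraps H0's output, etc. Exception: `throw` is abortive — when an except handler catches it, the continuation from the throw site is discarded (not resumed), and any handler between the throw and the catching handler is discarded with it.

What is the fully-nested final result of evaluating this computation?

Answer: [8, 0]

Working:
ask @ H1 ⇒ 8
emit(8) @ H0 ⇒ out+=8
H0 returns [8, 0]
H1 returns [8, 0]
H2 returns [8, 0]
= [8, 0]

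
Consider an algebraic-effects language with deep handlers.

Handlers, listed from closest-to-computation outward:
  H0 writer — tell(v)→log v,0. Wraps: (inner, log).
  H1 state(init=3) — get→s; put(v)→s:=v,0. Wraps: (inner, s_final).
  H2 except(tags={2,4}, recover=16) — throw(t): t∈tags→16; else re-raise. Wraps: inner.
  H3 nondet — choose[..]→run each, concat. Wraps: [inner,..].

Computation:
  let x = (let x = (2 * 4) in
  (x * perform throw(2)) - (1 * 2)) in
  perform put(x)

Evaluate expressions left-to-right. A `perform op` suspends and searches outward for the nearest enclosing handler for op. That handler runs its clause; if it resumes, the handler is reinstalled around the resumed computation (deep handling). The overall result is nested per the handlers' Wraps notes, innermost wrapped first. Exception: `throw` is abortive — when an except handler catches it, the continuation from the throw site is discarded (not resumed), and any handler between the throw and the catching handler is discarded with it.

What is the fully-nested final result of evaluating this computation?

Answer: [16]

Working:
throw(2) @ H2 caught ⇒ 16
H3 returns [16]
= [16]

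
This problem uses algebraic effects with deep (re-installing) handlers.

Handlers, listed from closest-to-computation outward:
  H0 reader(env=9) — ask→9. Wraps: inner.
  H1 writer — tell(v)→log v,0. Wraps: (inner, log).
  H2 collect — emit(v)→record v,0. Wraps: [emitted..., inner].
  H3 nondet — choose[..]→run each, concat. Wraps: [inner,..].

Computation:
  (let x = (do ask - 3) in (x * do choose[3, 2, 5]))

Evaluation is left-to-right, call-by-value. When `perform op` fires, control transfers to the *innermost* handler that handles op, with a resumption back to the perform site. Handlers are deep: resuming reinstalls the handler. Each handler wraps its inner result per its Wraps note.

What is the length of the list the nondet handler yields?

Answer: 3

Working:
ask @ H0 ⇒ 9
choose[3, 2, 5] @ H3
  branch[0] choose=3:
    H0 returns 18
    H1 returns (18, ())
    H2 returns [(18, ())]
    H3 returns [[(18, ())]]
  branch[1] choose=2:
    H0 returns 12
    H1 returns (12, ())
    H2 returns [(12, ())]
    H3 returns [[(12, ())]]
  branch[2] choose=5:
    H0 returns 30
    H1 returns (30, ())
    H2 returns [(30, ())]
    H3 returns [[(30, ())]]
= [[(18, ())], [(12, ())], [(30, ())]]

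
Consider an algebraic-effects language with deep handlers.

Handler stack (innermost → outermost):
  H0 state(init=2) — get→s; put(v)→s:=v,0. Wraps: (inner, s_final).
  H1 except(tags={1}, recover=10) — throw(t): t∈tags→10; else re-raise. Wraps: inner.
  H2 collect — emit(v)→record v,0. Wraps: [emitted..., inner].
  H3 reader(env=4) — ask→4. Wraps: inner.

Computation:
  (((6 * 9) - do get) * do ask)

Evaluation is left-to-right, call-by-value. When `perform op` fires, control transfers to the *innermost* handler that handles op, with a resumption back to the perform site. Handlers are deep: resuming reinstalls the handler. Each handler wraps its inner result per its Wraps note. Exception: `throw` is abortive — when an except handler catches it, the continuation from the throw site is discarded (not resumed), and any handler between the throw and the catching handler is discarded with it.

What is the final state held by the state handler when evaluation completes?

Answer: 2

Working:
get @ H0 ⇒ 2
ask @ H3 ⇒ 4
H0 returns (208, 2)
H1 returns (208, 2)
H2 returns [(208, 2)]
H3 returns [(208, 2)]
= [(208, 2)]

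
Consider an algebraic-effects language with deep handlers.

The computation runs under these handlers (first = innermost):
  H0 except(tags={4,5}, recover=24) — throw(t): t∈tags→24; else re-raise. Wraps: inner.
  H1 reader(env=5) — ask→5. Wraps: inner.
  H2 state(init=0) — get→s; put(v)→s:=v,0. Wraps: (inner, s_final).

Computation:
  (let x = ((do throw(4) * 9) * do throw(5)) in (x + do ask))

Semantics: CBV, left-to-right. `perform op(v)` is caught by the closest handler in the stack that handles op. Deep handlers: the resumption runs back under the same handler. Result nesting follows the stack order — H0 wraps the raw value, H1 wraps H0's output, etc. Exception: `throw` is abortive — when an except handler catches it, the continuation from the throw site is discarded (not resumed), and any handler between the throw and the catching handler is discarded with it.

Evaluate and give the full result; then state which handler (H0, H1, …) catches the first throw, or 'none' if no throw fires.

Evaluation trace:
throw(4) @ H0 caught ⇒ 24
H1 returns 24
H2 returns (24, 0)
= (24, 0)

Answer: (24, 0) ; first throw caught by: H0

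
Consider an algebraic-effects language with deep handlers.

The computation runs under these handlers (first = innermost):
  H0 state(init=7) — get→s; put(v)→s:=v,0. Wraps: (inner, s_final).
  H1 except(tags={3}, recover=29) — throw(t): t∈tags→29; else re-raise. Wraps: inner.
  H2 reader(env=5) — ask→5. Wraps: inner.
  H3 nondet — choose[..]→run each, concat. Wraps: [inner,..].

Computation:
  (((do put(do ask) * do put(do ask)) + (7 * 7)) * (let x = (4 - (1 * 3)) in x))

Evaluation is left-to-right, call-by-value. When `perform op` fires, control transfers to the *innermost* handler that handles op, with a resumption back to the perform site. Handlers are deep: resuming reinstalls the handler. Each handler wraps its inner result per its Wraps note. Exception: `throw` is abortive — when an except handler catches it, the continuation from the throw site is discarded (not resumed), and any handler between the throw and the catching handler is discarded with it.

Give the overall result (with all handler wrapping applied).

Evaluation trace:
ask @ H2 ⇒ 5
put(5) @ H0 ⇒ s:=5
ask @ H2 ⇒ 5
put(5) @ H0 ⇒ s:=5
H0 returns (49, 5)
H1 returns (49, 5)
H2 returns (49, 5)
H3 returns [(49, 5)]
= [(49, 5)]

Answer: [(49, 5)]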